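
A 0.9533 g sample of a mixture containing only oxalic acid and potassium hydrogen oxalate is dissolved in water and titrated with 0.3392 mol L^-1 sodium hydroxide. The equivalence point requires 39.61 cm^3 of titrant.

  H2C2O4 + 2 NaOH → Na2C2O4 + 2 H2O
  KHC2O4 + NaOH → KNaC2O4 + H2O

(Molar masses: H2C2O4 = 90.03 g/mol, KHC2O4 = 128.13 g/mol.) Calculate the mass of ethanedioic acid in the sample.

0.4161 g

n(NaOH) = 0.03961 × 0.3392 = 0.01344 mol
Let x = n(H2C2O4), y = n(KHC2O4).
Titrant: 2x + 1y = 0.01344;  mass: 90.03x + 128.13y = 0.9533
Solving, x = 4.621 × 10^-3 mol, y = 4.193 × 10^-3 mol
mass of H2C2O4 = 4.621 × 10^-3 × 90.03 = 0.4161 g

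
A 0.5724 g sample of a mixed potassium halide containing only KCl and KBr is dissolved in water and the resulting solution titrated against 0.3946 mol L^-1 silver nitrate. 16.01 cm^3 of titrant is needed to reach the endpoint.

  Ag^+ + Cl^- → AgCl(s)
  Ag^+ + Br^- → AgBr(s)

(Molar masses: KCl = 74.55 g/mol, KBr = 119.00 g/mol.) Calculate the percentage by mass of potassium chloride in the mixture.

n(AgNO3) = 0.01601 × 0.3946 = 6.318 × 10^-3 mol
Let x = n(KCl), y = n(KBr).
Titrant: 1x + 1y = 6.318 × 10^-3;  mass: 74.55x + 119.00y = 0.5724
Solving, x = 4.036 × 10^-3 mol, y = 2.282 × 10^-3 mol
mass of KCl = 4.036 × 10^-3 × 74.55 = 0.3009 g
% KCl = 0.3009 / 0.5724 × 100 = 52.56 %

52.56 %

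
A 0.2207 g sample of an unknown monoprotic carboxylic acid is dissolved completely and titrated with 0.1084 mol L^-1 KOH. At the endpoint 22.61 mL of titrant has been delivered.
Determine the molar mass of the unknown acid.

n(KOH) = 0.02261 L × 0.1084 mol/L = 2.451 × 10^-3 mol
n(HA) = 2.451 × 10^-3 mol (1:1 ratio)
M = m / n = 0.2207 g / 2.451 × 10^-3 mol = 90.05 g/mol

90.05 g/mol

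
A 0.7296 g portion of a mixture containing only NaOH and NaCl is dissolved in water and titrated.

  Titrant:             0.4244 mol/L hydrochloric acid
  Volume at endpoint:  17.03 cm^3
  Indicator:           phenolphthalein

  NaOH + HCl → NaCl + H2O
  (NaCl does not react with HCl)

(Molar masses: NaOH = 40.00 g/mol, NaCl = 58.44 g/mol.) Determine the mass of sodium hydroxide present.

n(HCl) = 0.01703 × 0.4244 = 7.228 × 10^-3 mol
Let x = n(NaOH), y = n(NaCl).
Titrant: 1x = 7.228 × 10^-3;  mass: 40.00x + 58.44y = 0.7296
Solving, x = 7.228 × 10^-3 mol, y = 7.538 × 10^-3 mol
mass of NaOH = 7.228 × 10^-3 × 40.00 = 0.2891 g

0.2891 g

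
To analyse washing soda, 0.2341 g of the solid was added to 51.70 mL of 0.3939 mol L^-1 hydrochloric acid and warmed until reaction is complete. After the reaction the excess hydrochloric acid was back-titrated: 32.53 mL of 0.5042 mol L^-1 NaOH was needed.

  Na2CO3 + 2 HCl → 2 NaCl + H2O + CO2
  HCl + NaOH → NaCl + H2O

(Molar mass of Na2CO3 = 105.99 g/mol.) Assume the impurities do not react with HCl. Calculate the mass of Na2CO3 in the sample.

0.2100 g

n(HCl) added = 0.05170 × 0.3939 = 0.02036 mol
n(NaOH) used in back-titration = 0.03253 × 0.5042 = 0.01640 mol
n(HCl) left over = 0.01640 mol (1:1 ratio)
n(HCl) consumed by analyte = 0.02036 − 0.01640 = 3.963 × 10^-3 mol
From the 1:2 ratio, n(Na2CO3) = 1/2 × 3.963 × 10^-3 = 1.982 × 10^-3 mol
mass of Na2CO3 = 1.982 × 10^-3 × 105.99 = 0.2100 g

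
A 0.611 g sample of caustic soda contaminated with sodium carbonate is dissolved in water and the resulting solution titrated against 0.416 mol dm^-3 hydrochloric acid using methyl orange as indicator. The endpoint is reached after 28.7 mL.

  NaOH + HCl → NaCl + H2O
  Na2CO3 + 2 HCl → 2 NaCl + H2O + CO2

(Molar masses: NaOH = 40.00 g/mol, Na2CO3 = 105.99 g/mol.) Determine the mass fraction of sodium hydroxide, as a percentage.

10.9 %

n(HCl) = 0.0287 × 0.416 = 0.0119 mol
Let x = n(NaOH), y = n(Na2CO3).
Titrant: 1x + 2y = 0.0119;  mass: 40.00x + 105.99y = 0.611
Solving, x = 1.67 × 10^-3 mol, y = 5.13 × 10^-3 mol
mass of NaOH = 1.67 × 10^-3 × 40.00 = 0.0669 g
% NaOH = 0.0669 / 0.611 × 100 = 10.9 %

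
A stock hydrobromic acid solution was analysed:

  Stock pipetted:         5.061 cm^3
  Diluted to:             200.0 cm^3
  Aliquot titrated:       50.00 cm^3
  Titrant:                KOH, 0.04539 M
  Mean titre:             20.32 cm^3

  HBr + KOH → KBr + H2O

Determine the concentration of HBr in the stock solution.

0.7290 M

n(KOH) = 0.02032 × 0.04539 = 9.223 × 10^-4 mol
n(HBr) in the aliquot = 9.223 × 10^-4 mol (1:1 ratio)
[HBr]_dilute = 9.223 × 10^-4 / 0.05000 = 0.01845 mol/L
Dilution factor = 200.0 / 5.061 = 39.52
[HBr]_stock = 0.01845 × 39.52 = 0.7290 mol/L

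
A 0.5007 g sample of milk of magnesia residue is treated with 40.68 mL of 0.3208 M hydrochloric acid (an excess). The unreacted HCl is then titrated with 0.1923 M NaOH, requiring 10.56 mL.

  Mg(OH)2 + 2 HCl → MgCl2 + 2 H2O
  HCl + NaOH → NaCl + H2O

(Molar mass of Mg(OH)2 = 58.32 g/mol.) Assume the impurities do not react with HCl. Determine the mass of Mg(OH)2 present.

n(HCl) added = 0.04068 × 0.3208 = 0.01305 mol
n(NaOH) used in back-titration = 0.01056 × 0.1923 = 2.031 × 10^-3 mol
n(HCl) left over = 2.031 × 10^-3 mol (1:1 ratio)
n(HCl) consumed by analyte = 0.01305 − 2.031 × 10^-3 = 0.01102 mol
From the 1:2 ratio, n(Mg(OH)2) = 1/2 × 0.01102 = 5.510 × 10^-3 mol
mass of Mg(OH)2 = 5.510 × 10^-3 × 58.32 = 0.3213 g

0.3213 g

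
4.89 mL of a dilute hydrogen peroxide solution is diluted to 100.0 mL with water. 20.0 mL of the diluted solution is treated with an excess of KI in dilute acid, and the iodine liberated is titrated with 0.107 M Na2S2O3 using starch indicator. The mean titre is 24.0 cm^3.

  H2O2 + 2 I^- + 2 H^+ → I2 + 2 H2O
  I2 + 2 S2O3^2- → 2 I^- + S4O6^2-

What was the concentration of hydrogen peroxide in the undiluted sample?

1.31 M

n(S2O3^2-) = 0.0240 × 0.107 = 2.57 × 10^-3 mol
n(I2) = n(S2O3^2-)/2 = 1.28 × 10^-3 mol
n(H2O2) in the aliquot = 1.28 × 10^-3 mol (1:1 ratio)
[H2O2]_dilute = 1.28 × 10^-3 / 0.0200 = 0.0642 mol/L
[H2O2]_original = 0.0642 × 100.0/4.89 = 1.31 mol/L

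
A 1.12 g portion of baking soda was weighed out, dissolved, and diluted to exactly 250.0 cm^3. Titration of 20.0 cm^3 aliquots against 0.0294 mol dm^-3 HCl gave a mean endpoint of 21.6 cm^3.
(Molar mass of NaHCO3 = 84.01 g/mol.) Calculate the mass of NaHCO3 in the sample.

NaHCO3 + HCl → NaCl + H2O + CO2
n(HCl) per titration = 0.0216 × 0.0294 = 6.35 × 10^-4 mol
n(NaHCO3) in each aliquot = 6.35 × 10^-4 mol (1:1 ratio)
n(NaHCO3) in the whole flask = 6.35 × 10^-4 × 250.0/20.0 = 7.94 × 10^-3 mol
mass of NaHCO3 = 7.94 × 10^-3 × 84.01 = 0.667 g

0.667 g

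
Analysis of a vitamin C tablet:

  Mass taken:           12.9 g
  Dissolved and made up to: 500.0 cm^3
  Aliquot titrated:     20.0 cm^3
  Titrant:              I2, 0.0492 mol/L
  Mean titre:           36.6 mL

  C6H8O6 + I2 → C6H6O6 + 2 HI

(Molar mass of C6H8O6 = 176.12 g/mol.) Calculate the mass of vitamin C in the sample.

n(I2) per titration = 0.0366 × 0.0492 = 1.80 × 10^-3 mol
n(C6H8O6) in each aliquot = 1.80 × 10^-3 mol (1:1 ratio)
n(C6H8O6) in the whole flask = 1.80 × 10^-3 × 500.0/20.0 = 0.0450 mol
mass of C6H8O6 = 0.0450 × 176.12 = 7.93 g

7.93 g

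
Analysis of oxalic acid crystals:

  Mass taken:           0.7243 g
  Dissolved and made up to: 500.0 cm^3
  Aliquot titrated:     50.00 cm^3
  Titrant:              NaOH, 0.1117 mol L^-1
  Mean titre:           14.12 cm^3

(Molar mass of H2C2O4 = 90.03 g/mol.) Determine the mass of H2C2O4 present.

H2C2O4 + 2 NaOH → Na2C2O4 + 2 H2O
n(NaOH) per titration = 0.01412 × 0.1117 = 1.577 × 10^-3 mol
From the 1:2 ratio, n(H2C2O4) in each aliquot = 1/2 × 1.577 × 10^-3 = 7.886 × 10^-4 mol
n(H2C2O4) in the whole flask = 7.886 × 10^-4 × 500.0/50.00 = 7.886 × 10^-3 mol
mass of H2C2O4 = 7.886 × 10^-3 × 90.03 = 0.7100 g

0.7100 g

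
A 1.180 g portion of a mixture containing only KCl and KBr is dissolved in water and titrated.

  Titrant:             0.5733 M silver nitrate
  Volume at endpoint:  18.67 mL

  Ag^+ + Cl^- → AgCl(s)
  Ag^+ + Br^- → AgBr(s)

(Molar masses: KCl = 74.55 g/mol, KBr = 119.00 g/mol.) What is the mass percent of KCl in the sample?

13.32 %

n(AgNO3) = 0.01867 × 0.5733 = 0.01070 mol
Let x = n(KCl), y = n(KBr).
Titrant: 1x + 1y = 0.01070;  mass: 74.55x + 119.00y = 1.180
Solving, x = 2.108 × 10^-3 mol, y = 8.595 × 10^-3 mol
mass of KCl = 2.108 × 10^-3 × 74.55 = 0.1572 g
% KCl = 0.1572 / 1.180 × 100 = 13.32 %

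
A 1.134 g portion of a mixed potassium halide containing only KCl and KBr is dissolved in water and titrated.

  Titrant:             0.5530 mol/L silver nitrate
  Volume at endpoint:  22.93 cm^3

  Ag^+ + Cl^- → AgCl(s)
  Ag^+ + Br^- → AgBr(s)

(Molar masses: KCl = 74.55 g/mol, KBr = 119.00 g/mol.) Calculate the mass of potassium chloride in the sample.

0.6289 g

n(AgNO3) = 0.02293 × 0.5530 = 0.01268 mol
Let x = n(KCl), y = n(KBr).
Titrant: 1x + 1y = 0.01268;  mass: 74.55x + 119.00y = 1.134
Solving, x = 8.435 × 10^-3 mol, y = 4.245 × 10^-3 mol
mass of KCl = 8.435 × 10^-3 × 74.55 = 0.6289 g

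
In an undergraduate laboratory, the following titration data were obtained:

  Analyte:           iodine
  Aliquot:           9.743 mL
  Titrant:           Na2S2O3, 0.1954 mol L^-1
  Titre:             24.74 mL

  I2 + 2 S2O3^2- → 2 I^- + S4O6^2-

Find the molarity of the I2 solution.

n(Na2S2O3) = 0.02474 L × 0.1954 mol/L = 4.834 × 10^-3 mol
From the 1:2 mole ratio, n(I2) = 1/2 × 4.834 × 10^-3 = 2.417 × 10^-3 mol
[I2] = 2.417 × 10^-3 mol / 0.009743 L = 0.2481 mol/L

0.2481 mol/L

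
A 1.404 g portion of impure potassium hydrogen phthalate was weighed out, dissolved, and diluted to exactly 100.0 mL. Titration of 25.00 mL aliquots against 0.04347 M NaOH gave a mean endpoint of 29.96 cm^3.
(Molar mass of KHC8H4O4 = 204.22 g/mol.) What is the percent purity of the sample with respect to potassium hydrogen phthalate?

75.77 %

KHC8H4O4 + NaOH → KNaC8H4O4 + H2O
n(NaOH) per titration = 0.02996 × 0.04347 = 1.302 × 10^-3 mol
n(KHC8H4O4) in each aliquot = 1.302 × 10^-3 mol (1:1 ratio)
n(KHC8H4O4) in the whole flask = 1.302 × 10^-3 × 100.0/25.00 = 5.209 × 10^-3 mol
mass of KHC8H4O4 = 5.209 × 10^-3 × 204.22 = 1.064 g
% KHC8H4O4 = 1.064 / 1.404 × 100 = 75.77 %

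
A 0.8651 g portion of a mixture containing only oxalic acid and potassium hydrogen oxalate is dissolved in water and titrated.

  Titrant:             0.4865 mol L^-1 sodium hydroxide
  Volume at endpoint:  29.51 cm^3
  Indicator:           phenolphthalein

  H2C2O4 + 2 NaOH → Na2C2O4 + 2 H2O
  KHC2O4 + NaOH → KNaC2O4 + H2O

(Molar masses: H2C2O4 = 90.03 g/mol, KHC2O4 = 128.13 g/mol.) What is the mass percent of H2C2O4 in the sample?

61.00 %

n(NaOH) = 0.02951 × 0.4865 = 0.01436 mol
Let x = n(H2C2O4), y = n(KHC2O4).
Titrant: 2x + 1y = 0.01436;  mass: 90.03x + 128.13y = 0.8651
Solving, x = 5.862 × 10^-3 mol, y = 2.633 × 10^-3 mol
mass of H2C2O4 = 5.862 × 10^-3 × 90.03 = 0.5277 g
% H2C2O4 = 0.5277 / 0.8651 × 100 = 61.00 %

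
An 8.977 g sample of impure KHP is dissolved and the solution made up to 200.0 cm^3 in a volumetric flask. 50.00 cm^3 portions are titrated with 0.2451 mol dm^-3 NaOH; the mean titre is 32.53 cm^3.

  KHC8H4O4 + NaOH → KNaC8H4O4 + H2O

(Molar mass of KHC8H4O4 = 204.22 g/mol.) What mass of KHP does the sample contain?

n(NaOH) per titration = 0.03253 × 0.2451 = 7.973 × 10^-3 mol
n(KHC8H4O4) in each aliquot = 7.973 × 10^-3 mol (1:1 ratio)
n(KHC8H4O4) in the whole flask = 7.973 × 10^-3 × 200.0/50.00 = 0.03189 mol
mass of KHC8H4O4 = 0.03189 × 204.22 = 6.513 g

6.513 g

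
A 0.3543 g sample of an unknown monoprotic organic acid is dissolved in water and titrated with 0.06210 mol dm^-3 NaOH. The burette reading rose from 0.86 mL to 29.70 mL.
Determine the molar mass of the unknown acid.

n(NaOH) = 0.02884 L × 0.06210 mol/L = 1.791 × 10^-3 mol
n(HA) = 1.791 × 10^-3 mol (1:1 ratio)
M = m / n = 0.3543 g / 1.791 × 10^-3 mol = 197.8 g/mol

197.8 g/mol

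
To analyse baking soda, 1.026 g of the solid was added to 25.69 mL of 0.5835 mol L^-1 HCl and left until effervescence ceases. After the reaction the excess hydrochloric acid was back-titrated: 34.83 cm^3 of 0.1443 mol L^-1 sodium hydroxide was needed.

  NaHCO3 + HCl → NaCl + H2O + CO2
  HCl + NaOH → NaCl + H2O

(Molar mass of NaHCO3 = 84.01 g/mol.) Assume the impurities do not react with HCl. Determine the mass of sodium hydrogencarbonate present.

n(HCl) added = 0.02569 × 0.5835 = 0.01499 mol
n(NaOH) used in back-titration = 0.03483 × 0.1443 = 5.026 × 10^-3 mol
n(HCl) left over = 5.026 × 10^-3 mol (1:1 ratio)
n(HCl) consumed by analyte = 0.01499 − 5.026 × 10^-3 = 9.964 × 10^-3 mol
n(NaHCO3) = 9.964 × 10^-3 mol (1:1 ratio)
mass of NaHCO3 = 9.964 × 10^-3 × 84.01 = 0.8371 g

0.8371 g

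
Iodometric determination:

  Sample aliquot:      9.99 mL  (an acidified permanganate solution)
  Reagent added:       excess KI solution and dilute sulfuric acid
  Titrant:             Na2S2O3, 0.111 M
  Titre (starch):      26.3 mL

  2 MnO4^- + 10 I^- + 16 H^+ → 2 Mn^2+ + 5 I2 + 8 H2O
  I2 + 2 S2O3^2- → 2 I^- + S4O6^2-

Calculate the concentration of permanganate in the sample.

n(S2O3^2-) = 0.0263 × 0.111 = 2.92 × 10^-3 mol
n(I2) = n(S2O3^2-)/2 = 1.46 × 10^-3 mol
From the 2:5 ratio, n(MnO4^-) in the aliquot = 2/5 × 1.46 × 10^-3 = 5.84 × 10^-4 mol
[MnO4^-] = 5.84 × 10^-4 / 0.00999 = 0.0584 mol/L

0.0584 M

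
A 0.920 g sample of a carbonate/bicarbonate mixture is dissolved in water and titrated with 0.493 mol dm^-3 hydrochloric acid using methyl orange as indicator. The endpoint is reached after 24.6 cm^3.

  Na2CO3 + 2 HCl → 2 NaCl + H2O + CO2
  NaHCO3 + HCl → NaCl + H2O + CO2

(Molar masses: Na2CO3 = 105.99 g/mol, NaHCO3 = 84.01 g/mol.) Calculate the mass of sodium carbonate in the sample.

n(HCl) = 0.0246 × 0.493 = 0.0121 mol
Let x = n(Na2CO3), y = n(NaHCO3).
Titrant: 2x + 1y = 0.0121;  mass: 105.99x + 84.01y = 0.920
Solving, x = 1.59 × 10^-3 mol, y = 8.94 × 10^-3 mol
mass of Na2CO3 = 1.59 × 10^-3 × 105.99 = 0.169 g

0.169 g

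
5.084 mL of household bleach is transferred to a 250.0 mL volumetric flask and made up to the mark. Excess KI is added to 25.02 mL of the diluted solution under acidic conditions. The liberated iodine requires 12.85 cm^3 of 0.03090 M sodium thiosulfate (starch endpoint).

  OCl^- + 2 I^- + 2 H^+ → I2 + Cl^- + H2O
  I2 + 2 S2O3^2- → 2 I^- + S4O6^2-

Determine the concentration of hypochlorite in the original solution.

0.3902 M

n(S2O3^2-) = 0.01285 × 0.03090 = 3.971 × 10^-4 mol
n(I2) = n(S2O3^2-)/2 = 1.985 × 10^-4 mol
n(OCl^-) in the aliquot = 1.985 × 10^-4 mol (1:1 ratio)
[OCl^-]_dilute = 1.985 × 10^-4 / 0.02502 = 0.007935 mol/L
[OCl^-]_original = 0.007935 × 250.0/5.084 = 0.3902 mol/L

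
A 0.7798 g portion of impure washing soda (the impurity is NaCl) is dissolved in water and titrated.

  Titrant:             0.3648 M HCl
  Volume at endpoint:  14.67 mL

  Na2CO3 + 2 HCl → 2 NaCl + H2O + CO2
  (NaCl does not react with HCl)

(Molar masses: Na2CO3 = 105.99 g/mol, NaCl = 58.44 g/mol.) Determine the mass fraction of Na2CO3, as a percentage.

36.37 %

n(HCl) = 0.01467 × 0.3648 = 5.352 × 10^-3 mol
Let x = n(Na2CO3), y = n(NaCl).
Titrant: 2x = 5.352 × 10^-3;  mass: 105.99x + 58.44y = 0.7798
Solving, x = 2.676 × 10^-3 mol, y = 8.491 × 10^-3 mol
mass of Na2CO3 = 2.676 × 10^-3 × 105.99 = 0.2836 g
% Na2CO3 = 0.2836 / 0.7798 × 100 = 36.37 %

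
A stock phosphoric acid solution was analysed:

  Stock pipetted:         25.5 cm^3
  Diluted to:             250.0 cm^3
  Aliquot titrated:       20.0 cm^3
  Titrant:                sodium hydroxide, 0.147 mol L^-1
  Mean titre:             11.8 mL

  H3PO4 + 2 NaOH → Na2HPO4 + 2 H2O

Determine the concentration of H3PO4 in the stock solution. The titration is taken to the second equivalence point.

n(NaOH) = 0.0118 × 0.147 = 1.73 × 10^-3 mol
From the 1:2 ratio, n(H3PO4) in the aliquot = 1/2 × 1.73 × 10^-3 = 8.67 × 10^-4 mol
[H3PO4]_dilute = 8.67 × 10^-4 / 0.0200 = 0.0434 mol/L
Dilution factor = 250.0 / 25.5 = 9.804
[H3PO4]_stock = 0.0434 × 9.804 = 0.425 mol/L

0.425 mol/L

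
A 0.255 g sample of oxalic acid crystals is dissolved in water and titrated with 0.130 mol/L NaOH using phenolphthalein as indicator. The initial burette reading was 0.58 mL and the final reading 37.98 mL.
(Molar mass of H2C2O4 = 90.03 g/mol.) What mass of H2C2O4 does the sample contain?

0.219 g

H2C2O4 + 2 NaOH → Na2C2O4 + 2 H2O
n(NaOH) = 0.0374 L × 0.130 mol/L = 4.86 × 10^-3 mol
From the 1:2 ratio, n(H2C2O4) = 1/2 × 4.86 × 10^-3 = 2.43 × 10^-3 mol
mass of H2C2O4 = 2.43 × 10^-3 × 90.03 g/mol = 0.219 g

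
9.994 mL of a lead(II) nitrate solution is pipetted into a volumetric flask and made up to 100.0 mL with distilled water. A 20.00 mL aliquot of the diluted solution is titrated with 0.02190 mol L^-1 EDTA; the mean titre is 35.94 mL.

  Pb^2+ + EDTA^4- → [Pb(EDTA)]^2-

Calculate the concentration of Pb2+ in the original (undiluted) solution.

0.3938 mol/L

n(EDTA) = 0.03594 × 0.02190 = 7.871 × 10^-4 mol
n(Pb2+) in the aliquot = 7.871 × 10^-4 mol (1:1 ratio)
[Pb2+]_dilute = 7.871 × 10^-4 / 0.02000 = 0.03935 mol/L
Dilution factor = 100.0 / 9.994 = 10.01
[Pb2+]_stock = 0.03935 × 10.01 = 0.3938 mol/L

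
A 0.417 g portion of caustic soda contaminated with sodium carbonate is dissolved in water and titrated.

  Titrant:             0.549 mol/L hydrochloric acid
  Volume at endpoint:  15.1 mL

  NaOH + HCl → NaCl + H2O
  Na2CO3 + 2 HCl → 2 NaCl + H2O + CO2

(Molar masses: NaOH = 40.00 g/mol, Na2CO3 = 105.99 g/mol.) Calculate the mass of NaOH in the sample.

0.0687 g

n(HCl) = 0.0151 × 0.549 = 8.29 × 10^-3 mol
Let x = n(NaOH), y = n(Na2CO3).
Titrant: 1x + 2y = 8.29 × 10^-3;  mass: 40.00x + 105.99y = 0.417
Solving, x = 1.72 × 10^-3 mol, y = 3.29 × 10^-3 mol
mass of NaOH = 1.72 × 10^-3 × 40.00 = 0.0687 g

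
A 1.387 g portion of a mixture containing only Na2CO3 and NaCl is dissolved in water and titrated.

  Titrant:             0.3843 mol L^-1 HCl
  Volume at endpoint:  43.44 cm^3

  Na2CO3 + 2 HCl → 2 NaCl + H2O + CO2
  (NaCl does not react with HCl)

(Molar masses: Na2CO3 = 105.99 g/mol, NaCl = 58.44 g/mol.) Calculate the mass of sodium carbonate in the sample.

0.8847 g

n(HCl) = 0.04344 × 0.3843 = 0.01669 mol
Let x = n(Na2CO3), y = n(NaCl).
Titrant: 2x = 0.01669;  mass: 105.99x + 58.44y = 1.387
Solving, x = 8.347 × 10^-3 mol, y = 8.595 × 10^-3 mol
mass of Na2CO3 = 8.347 × 10^-3 × 105.99 = 0.8847 g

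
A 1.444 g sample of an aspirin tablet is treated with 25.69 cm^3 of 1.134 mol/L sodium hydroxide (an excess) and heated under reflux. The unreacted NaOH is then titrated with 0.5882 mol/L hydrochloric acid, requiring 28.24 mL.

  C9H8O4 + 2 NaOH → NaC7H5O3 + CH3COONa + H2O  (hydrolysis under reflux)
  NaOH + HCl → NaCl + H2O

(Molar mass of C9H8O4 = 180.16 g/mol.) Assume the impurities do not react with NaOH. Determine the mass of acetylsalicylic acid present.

1.128 g

n(NaOH) added = 0.02569 × 1.134 = 0.02913 mol
n(HCl) used in back-titration = 0.02824 × 0.5882 = 0.01661 mol
n(NaOH) left over = 0.01661 mol (1:1 ratio)
n(NaOH) consumed by analyte = 0.02913 − 0.01661 = 0.01252 mol
From the 1:2 ratio, n(C9H8O4) = 1/2 × 0.01252 = 6.261 × 10^-3 mol
mass of C9H8O4 = 6.261 × 10^-3 × 180.16 = 1.128 g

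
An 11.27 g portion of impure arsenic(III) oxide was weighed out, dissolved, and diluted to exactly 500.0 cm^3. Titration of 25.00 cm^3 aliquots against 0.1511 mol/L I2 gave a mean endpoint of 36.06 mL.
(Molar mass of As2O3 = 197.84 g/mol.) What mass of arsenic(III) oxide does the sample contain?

10.78 g

As2O3 + 2 I2 + 2 H2O → As2O5 + 4 HI
n(I2) per titration = 0.03606 × 0.1511 = 5.449 × 10^-3 mol
From the 1:2 ratio, n(As2O3) in each aliquot = 1/2 × 5.449 × 10^-3 = 2.724 × 10^-3 mol
n(As2O3) in the whole flask = 2.724 × 10^-3 × 500.0/25.00 = 0.05449 mol
mass of As2O3 = 0.05449 × 197.84 = 10.78 g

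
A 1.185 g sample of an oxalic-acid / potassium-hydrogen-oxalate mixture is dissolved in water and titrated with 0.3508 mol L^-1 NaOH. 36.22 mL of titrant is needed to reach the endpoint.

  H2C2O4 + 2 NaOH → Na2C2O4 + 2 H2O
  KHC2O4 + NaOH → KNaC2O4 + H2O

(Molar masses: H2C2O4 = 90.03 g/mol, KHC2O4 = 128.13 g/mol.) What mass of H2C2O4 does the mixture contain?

n(NaOH) = 0.03622 × 0.3508 = 0.01271 mol
Let x = n(H2C2O4), y = n(KHC2O4).
Titrant: 2x + 1y = 0.01271;  mass: 90.03x + 128.13y = 1.185
Solving, x = 2.665 × 10^-3 mol, y = 7.376 × 10^-3 mol
mass of H2C2O4 = 2.665 × 10^-3 × 90.03 = 0.2399 g

0.2399 g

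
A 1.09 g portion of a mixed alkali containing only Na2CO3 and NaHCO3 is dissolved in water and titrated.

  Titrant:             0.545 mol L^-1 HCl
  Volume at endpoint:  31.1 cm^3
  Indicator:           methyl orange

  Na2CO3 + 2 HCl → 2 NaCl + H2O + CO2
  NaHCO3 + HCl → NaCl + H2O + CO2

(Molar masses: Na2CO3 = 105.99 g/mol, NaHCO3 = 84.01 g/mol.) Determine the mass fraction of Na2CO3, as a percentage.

52.3 %

n(HCl) = 0.0311 × 0.545 = 0.0169 mol
Let x = n(Na2CO3), y = n(NaHCO3).
Titrant: 2x + 1y = 0.0169;  mass: 105.99x + 84.01y = 1.09
Solving, x = 5.38 × 10^-3 mol, y = 6.18 × 10^-3 mol
mass of Na2CO3 = 5.38 × 10^-3 × 105.99 = 0.571 g
% Na2CO3 = 0.571 / 1.09 × 100 = 52.3 %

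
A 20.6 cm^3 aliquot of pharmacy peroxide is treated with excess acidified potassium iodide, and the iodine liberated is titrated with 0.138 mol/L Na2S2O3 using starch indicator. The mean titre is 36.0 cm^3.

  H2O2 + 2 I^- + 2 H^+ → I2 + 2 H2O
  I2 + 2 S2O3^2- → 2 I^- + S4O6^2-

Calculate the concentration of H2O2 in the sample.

0.121 mol/L

n(S2O3^2-) = 0.0360 × 0.138 = 4.97 × 10^-3 mol
n(I2) = n(S2O3^2-)/2 = 2.48 × 10^-3 mol
n(H2O2) in the aliquot = 2.48 × 10^-3 mol (1:1 ratio)
[H2O2] = 2.48 × 10^-3 / 0.0206 = 0.121 mol/L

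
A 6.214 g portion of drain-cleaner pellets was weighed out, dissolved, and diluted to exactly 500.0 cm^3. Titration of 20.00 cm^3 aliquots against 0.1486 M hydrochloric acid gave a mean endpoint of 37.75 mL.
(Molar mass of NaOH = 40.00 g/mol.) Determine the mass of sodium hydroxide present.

5.610 g

NaOH + HCl → NaCl + H2O
n(HCl) per titration = 0.03775 × 0.1486 = 5.610 × 10^-3 mol
n(NaOH) in each aliquot = 5.610 × 10^-3 mol (1:1 ratio)
n(NaOH) in the whole flask = 5.610 × 10^-3 × 500.0/20.00 = 0.1402 mol
mass of NaOH = 0.1402 × 40.00 = 5.610 g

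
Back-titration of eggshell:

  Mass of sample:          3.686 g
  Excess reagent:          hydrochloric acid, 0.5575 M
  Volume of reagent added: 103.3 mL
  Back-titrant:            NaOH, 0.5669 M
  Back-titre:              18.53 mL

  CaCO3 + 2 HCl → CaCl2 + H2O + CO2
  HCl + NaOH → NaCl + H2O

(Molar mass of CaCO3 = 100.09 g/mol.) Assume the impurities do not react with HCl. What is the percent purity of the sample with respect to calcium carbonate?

63.93 %

n(HCl) added = 0.1033 × 0.5575 = 0.05759 mol
n(NaOH) used in back-titration = 0.01853 × 0.5669 = 0.01050 mol
n(HCl) left over = 0.01050 mol (1:1 ratio)
n(HCl) consumed by analyte = 0.05759 − 0.01050 = 0.04709 mol
From the 1:2 ratio, n(CaCO3) = 1/2 × 0.04709 = 0.02354 mol
mass of CaCO3 = 0.02354 × 100.09 = 2.356 g
% CaCO3 = 2.356 / 3.686 × 100 = 63.93 %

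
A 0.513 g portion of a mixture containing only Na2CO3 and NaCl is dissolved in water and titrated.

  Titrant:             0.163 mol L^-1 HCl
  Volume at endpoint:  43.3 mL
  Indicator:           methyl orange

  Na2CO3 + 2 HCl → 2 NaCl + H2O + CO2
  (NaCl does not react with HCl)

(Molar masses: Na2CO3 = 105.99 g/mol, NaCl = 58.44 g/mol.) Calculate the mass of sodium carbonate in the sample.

0.374 g

n(HCl) = 0.0433 × 0.163 = 7.06 × 10^-3 mol
Let x = n(Na2CO3), y = n(NaCl).
Titrant: 2x = 7.06 × 10^-3;  mass: 105.99x + 58.44y = 0.513
Solving, x = 3.53 × 10^-3 mol, y = 2.38 × 10^-3 mol
mass of Na2CO3 = 3.53 × 10^-3 × 105.99 = 0.374 g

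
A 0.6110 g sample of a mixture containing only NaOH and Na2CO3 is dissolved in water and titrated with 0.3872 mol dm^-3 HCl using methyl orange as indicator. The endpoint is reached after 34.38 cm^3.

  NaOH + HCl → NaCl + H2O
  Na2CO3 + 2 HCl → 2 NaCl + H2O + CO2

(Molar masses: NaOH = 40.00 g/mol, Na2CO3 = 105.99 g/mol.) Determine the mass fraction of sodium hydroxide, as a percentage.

47.59 %

n(HCl) = 0.03438 × 0.3872 = 0.01331 mol
Let x = n(NaOH), y = n(Na2CO3).
Titrant: 1x + 2y = 0.01331;  mass: 40.00x + 105.99y = 0.6110
Solving, x = 7.269 × 10^-3 mol, y = 3.021 × 10^-3 mol
mass of NaOH = 7.269 × 10^-3 × 40.00 = 0.2908 g
% NaOH = 0.2908 / 0.6110 × 100 = 47.59 %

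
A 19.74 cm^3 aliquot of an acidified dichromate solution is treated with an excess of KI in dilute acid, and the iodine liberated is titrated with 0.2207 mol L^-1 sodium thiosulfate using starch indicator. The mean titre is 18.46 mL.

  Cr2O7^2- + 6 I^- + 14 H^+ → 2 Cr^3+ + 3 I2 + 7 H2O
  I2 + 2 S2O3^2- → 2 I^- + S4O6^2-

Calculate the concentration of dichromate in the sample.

n(S2O3^2-) = 0.01846 × 0.2207 = 4.074 × 10^-3 mol
n(I2) = n(S2O3^2-)/2 = 2.037 × 10^-3 mol
From the 1:3 ratio, n(Cr2O7^2-) in the aliquot = 1/3 × 2.037 × 10^-3 = 6.790 × 10^-4 mol
[Cr2O7^2-] = 6.790 × 10^-4 / 0.01974 = 0.03440 mol/L

0.03440 mol/L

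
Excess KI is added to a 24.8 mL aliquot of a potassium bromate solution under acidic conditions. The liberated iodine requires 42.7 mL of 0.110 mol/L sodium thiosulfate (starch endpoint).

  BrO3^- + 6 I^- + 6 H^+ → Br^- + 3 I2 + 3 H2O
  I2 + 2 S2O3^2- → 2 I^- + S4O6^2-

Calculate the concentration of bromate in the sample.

0.0316 mol/L

n(S2O3^2-) = 0.0427 × 0.110 = 4.70 × 10^-3 mol
n(I2) = n(S2O3^2-)/2 = 2.35 × 10^-3 mol
From the 1:3 ratio, n(BrO3^-) in the aliquot = 1/3 × 2.35 × 10^-3 = 7.83 × 10^-4 mol
[BrO3^-] = 7.83 × 10^-4 / 0.0248 = 0.0316 mol/L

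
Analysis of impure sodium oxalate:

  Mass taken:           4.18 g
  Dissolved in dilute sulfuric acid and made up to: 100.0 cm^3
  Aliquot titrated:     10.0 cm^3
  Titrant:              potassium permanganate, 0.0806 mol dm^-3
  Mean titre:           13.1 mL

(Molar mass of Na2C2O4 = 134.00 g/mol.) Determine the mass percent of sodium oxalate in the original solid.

84.6 %

2 MnO4^- + 5 C2O4^2- + 16 H^+ → 2 Mn^2+ + 10 CO2 + 8 H2O
n(KMnO4) per titration = 0.0131 × 0.0806 = 1.06 × 10^-3 mol
From the 5:2 ratio, n(Na2C2O4) in each aliquot = 5/2 × 1.06 × 10^-3 = 2.64 × 10^-3 mol
n(Na2C2O4) in the whole flask = 2.64 × 10^-3 × 100.0/10.0 = 0.0264 mol
mass of Na2C2O4 = 0.0264 × 134.00 = 3.54 g
% Na2C2O4 = 3.54 / 4.18 × 100 = 84.6 %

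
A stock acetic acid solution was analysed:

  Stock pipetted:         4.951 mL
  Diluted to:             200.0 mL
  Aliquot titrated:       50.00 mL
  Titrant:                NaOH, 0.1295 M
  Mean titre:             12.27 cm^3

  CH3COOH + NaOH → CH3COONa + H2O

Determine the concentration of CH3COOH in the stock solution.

1.284 M

n(NaOH) = 0.01227 × 0.1295 = 1.589 × 10^-3 mol
n(CH3COOH) in the aliquot = 1.589 × 10^-3 mol (1:1 ratio)
[CH3COOH]_dilute = 1.589 × 10^-3 / 0.05000 = 0.03178 mol/L
Dilution factor = 200.0 / 4.951 = 40.40
[CH3COOH]_stock = 0.03178 × 40.40 = 1.284 mol/L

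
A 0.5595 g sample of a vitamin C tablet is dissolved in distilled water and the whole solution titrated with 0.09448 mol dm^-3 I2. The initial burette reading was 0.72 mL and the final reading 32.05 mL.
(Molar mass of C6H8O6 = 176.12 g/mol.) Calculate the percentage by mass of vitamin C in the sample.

C6H8O6 + I2 → C6H6O6 + 2 HI
n(I2) = 0.03133 L × 0.09448 mol/L = 2.960 × 10^-3 mol
n(C6H8O6) = 2.960 × 10^-3 mol (1:1 ratio)
mass of C6H8O6 = 2.960 × 10^-3 × 176.12 g/mol = 0.5213 g
% C6H8O6 = 0.5213 / 0.5595 × 100 = 93.18 %

93.18 %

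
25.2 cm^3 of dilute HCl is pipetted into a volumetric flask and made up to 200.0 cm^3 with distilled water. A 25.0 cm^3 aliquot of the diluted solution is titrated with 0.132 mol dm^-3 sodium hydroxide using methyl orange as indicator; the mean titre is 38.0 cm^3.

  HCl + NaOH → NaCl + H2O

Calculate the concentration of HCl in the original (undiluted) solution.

n(NaOH) = 0.0380 × 0.132 = 5.02 × 10^-3 mol
n(HCl) in the aliquot = 5.02 × 10^-3 mol (1:1 ratio)
[HCl]_dilute = 5.02 × 10^-3 / 0.0250 = 0.201 mol/L
Dilution factor = 200.0 / 25.2 = 7.937
[HCl]_stock = 0.201 × 7.937 = 1.59 mol/L

1.59 mol/L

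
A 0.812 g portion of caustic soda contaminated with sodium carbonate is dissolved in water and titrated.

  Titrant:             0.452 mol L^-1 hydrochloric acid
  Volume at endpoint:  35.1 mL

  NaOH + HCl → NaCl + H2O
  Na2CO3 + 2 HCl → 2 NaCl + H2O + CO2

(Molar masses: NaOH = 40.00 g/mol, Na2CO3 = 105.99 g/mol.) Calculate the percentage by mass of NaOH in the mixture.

10.9 %

n(HCl) = 0.0351 × 0.452 = 0.0159 mol
Let x = n(NaOH), y = n(Na2CO3).
Titrant: 1x + 2y = 0.0159;  mass: 40.00x + 105.99y = 0.812
Solving, x = 2.21 × 10^-3 mol, y = 6.83 × 10^-3 mol
mass of NaOH = 2.21 × 10^-3 × 40.00 = 0.0886 g
% NaOH = 0.0886 / 0.812 × 100 = 10.9 %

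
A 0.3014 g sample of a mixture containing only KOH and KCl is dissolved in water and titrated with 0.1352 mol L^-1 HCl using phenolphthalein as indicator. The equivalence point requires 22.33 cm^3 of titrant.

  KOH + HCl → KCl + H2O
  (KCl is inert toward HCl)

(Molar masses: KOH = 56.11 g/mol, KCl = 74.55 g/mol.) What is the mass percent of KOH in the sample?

56.20 %

n(HCl) = 0.02233 × 0.1352 = 3.019 × 10^-3 mol
Let x = n(KOH), y = n(KCl).
Titrant: 1x = 3.019 × 10^-3;  mass: 56.11x + 74.55y = 0.3014
Solving, x = 3.019 × 10^-3 mol, y = 1.771 × 10^-3 mol
mass of KOH = 3.019 × 10^-3 × 56.11 = 0.1694 g
% KOH = 0.1694 / 0.3014 × 100 = 56.20 %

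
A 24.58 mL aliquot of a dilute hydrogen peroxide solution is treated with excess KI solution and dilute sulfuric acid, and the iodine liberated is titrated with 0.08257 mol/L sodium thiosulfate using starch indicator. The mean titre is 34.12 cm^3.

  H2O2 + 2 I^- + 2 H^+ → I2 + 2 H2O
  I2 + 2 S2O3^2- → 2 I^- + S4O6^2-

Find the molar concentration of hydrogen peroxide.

0.05731 mol/L

n(S2O3^2-) = 0.03412 × 0.08257 = 2.817 × 10^-3 mol
n(I2) = n(S2O3^2-)/2 = 1.409 × 10^-3 mol
n(H2O2) in the aliquot = 1.409 × 10^-3 mol (1:1 ratio)
[H2O2] = 1.409 × 10^-3 / 0.02458 = 0.05731 mol/L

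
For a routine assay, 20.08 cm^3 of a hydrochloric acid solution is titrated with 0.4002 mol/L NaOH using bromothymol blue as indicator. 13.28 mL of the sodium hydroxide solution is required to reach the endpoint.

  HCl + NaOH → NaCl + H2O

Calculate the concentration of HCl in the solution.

n(NaOH) = 0.01328 L × 0.4002 mol/L = 5.315 × 10^-3 mol
n(HCl) = 5.315 × 10^-3 mol (1:1 mole ratio)
[HCl] = 5.315 × 10^-3 mol / 0.02008 L = 0.2647 mol/L

0.2647 mol/L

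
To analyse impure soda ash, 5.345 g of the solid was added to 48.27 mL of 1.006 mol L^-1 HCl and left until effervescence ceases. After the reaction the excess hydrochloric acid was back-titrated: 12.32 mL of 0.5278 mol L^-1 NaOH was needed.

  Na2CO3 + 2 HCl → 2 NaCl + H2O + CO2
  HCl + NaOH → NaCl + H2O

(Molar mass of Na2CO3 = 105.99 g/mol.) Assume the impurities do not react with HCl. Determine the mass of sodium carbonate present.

n(HCl) added = 0.04827 × 1.006 = 0.04856 mol
n(NaOH) used in back-titration = 0.01232 × 0.5278 = 6.502 × 10^-3 mol
n(HCl) left over = 6.502 × 10^-3 mol (1:1 ratio)
n(HCl) consumed by analyte = 0.04856 − 6.502 × 10^-3 = 0.04206 mol
From the 1:2 ratio, n(Na2CO3) = 1/2 × 0.04206 = 0.02103 mol
mass of Na2CO3 = 0.02103 × 105.99 = 2.229 g

2.229 g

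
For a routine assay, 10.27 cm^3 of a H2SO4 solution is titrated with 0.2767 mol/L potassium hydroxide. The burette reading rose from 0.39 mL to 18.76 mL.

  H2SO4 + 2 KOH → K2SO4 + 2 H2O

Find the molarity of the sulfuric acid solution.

n(KOH) = 0.01837 L × 0.2767 mol/L = 5.083 × 10^-3 mol
From the 1:2 mole ratio, n(H2SO4) = 1/2 × 5.083 × 10^-3 = 2.541 × 10^-3 mol
[H2SO4] = 2.541 × 10^-3 mol / 0.01027 L = 0.2475 mol/L

0.2475 mol/L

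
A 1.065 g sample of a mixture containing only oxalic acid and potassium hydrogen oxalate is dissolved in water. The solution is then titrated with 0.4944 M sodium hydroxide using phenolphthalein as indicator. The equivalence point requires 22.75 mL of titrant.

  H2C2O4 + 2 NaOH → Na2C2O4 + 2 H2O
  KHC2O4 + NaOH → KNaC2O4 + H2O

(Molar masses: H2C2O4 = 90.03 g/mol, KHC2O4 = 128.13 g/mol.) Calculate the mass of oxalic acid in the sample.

0.2037 g

n(NaOH) = 0.02275 × 0.4944 = 0.01125 mol
Let x = n(H2C2O4), y = n(KHC2O4).
Titrant: 2x + 1y = 0.01125;  mass: 90.03x + 128.13y = 1.065
Solving, x = 2.263 × 10^-3 mol, y = 6.722 × 10^-3 mol
mass of H2C2O4 = 2.263 × 10^-3 × 90.03 = 0.2037 g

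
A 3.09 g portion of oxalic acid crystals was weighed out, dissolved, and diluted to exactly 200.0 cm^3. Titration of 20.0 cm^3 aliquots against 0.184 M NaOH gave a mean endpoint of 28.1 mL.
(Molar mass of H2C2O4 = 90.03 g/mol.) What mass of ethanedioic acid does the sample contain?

2.33 g

H2C2O4 + 2 NaOH → Na2C2O4 + 2 H2O
n(NaOH) per titration = 0.0281 × 0.184 = 5.17 × 10^-3 mol
From the 1:2 ratio, n(H2C2O4) in each aliquot = 1/2 × 5.17 × 10^-3 = 2.59 × 10^-3 mol
n(H2C2O4) in the whole flask = 2.59 × 10^-3 × 200.0/20.0 = 0.0259 mol
mass of H2C2O4 = 0.0259 × 90.03 = 2.33 g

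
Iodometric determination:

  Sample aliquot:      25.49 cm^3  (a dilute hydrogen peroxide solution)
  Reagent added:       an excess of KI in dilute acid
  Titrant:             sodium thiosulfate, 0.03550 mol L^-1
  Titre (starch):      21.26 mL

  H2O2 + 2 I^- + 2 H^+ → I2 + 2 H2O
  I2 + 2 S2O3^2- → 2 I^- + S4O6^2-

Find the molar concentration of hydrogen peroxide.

0.01480 mol/L

n(S2O3^2-) = 0.02126 × 0.03550 = 7.547 × 10^-4 mol
n(I2) = n(S2O3^2-)/2 = 3.774 × 10^-4 mol
n(H2O2) in the aliquot = 3.774 × 10^-4 mol (1:1 ratio)
[H2O2] = 3.774 × 10^-4 / 0.02549 = 0.01480 mol/L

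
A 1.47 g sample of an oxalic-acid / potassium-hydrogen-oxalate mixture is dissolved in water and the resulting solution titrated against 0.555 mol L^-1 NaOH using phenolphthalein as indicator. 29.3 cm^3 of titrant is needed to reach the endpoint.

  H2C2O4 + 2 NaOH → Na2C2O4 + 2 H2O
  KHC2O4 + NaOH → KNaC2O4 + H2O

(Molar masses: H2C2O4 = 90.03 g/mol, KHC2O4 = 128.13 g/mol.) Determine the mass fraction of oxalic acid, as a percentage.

n(NaOH) = 0.0293 × 0.555 = 0.0163 mol
Let x = n(H2C2O4), y = n(KHC2O4).
Titrant: 2x + 1y = 0.0163;  mass: 90.03x + 128.13y = 1.47
Solving, x = 3.69 × 10^-3 mol, y = 8.88 × 10^-3 mol
mass of H2C2O4 = 3.69 × 10^-3 × 90.03 = 0.332 g
% H2C2O4 = 0.332 / 1.47 × 100 = 22.6 %

22.6 %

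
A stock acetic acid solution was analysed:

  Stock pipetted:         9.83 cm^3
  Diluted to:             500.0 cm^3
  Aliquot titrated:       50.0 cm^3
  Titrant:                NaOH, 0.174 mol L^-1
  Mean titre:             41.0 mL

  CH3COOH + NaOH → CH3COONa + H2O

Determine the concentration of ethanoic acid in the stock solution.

7.26 mol/L

n(NaOH) = 0.0410 × 0.174 = 7.13 × 10^-3 mol
n(CH3COOH) in the aliquot = 7.13 × 10^-3 mol (1:1 ratio)
[CH3COOH]_dilute = 7.13 × 10^-3 / 0.0500 = 0.143 mol/L
Dilution factor = 500.0 / 9.83 = 50.86
[CH3COOH]_stock = 0.143 × 50.86 = 7.26 mol/L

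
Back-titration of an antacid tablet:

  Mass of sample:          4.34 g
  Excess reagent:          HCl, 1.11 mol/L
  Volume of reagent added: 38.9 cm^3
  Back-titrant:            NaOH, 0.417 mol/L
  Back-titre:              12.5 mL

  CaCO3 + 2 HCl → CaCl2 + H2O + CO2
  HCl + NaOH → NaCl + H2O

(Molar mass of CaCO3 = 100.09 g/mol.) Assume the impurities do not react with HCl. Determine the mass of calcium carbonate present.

1.90 g

n(HCl) added = 0.0389 × 1.11 = 0.0432 mol
n(NaOH) used in back-titration = 0.0125 × 0.417 = 5.21 × 10^-3 mol
n(HCl) left over = 5.21 × 10^-3 mol (1:1 ratio)
n(HCl) consumed by analyte = 0.0432 − 5.21 × 10^-3 = 0.0380 mol
From the 1:2 ratio, n(CaCO3) = 1/2 × 0.0380 = 0.0190 mol
mass of CaCO3 = 0.0190 × 100.09 = 1.90 g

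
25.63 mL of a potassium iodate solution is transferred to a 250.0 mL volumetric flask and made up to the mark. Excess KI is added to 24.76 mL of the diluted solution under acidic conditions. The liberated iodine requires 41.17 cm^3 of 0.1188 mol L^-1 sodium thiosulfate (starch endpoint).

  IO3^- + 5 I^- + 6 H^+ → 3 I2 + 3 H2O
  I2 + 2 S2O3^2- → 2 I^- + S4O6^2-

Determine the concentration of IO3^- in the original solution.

0.3211 mol/L

n(S2O3^2-) = 0.04117 × 0.1188 = 4.891 × 10^-3 mol
n(I2) = n(S2O3^2-)/2 = 2.445 × 10^-3 mol
From the 1:3 ratio, n(IO3^-) in the aliquot = 1/3 × 2.445 × 10^-3 = 8.152 × 10^-4 mol
[IO3^-]_dilute = 8.152 × 10^-4 / 0.02476 = 0.03292 mol/L
[IO3^-]_original = 0.03292 × 250.0/25.63 = 0.3211 mol/L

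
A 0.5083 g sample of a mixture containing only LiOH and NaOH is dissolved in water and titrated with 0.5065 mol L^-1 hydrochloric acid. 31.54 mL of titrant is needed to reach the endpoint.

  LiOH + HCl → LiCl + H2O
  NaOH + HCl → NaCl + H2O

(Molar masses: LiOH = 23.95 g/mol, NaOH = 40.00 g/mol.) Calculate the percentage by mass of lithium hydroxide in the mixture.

n(HCl) = 0.03154 × 0.5065 = 0.01598 mol
Let x = n(LiOH), y = n(NaOH).
Titrant: 1x + 1y = 0.01598;  mass: 23.95x + 40.00y = 0.5083
Solving, x = 8.143 × 10^-3 mol, y = 7.832 × 10^-3 mol
mass of LiOH = 8.143 × 10^-3 × 23.95 = 0.1950 g
% LiOH = 0.1950 / 0.5083 × 100 = 38.37 %

38.37 %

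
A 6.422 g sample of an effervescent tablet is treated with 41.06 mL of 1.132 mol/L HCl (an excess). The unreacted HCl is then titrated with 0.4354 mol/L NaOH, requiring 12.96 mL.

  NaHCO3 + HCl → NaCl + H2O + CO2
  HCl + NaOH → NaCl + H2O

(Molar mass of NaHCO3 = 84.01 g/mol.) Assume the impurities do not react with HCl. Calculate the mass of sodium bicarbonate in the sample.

3.431 g

n(HCl) added = 0.04106 × 1.132 = 0.04648 mol
n(NaOH) used in back-titration = 0.01296 × 0.4354 = 5.643 × 10^-3 mol
n(HCl) left over = 5.643 × 10^-3 mol (1:1 ratio)
n(HCl) consumed by analyte = 0.04648 − 5.643 × 10^-3 = 0.04084 mol
n(NaHCO3) = 0.04084 mol (1:1 ratio)
mass of NaHCO3 = 0.04084 × 84.01 = 3.431 g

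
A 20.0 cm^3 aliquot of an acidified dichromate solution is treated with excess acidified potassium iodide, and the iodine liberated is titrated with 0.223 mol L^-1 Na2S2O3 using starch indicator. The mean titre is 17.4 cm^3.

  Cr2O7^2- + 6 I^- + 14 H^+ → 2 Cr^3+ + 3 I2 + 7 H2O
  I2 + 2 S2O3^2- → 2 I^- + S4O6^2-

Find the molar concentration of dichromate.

0.0323 mol/L

n(S2O3^2-) = 0.0174 × 0.223 = 3.88 × 10^-3 mol
n(I2) = n(S2O3^2-)/2 = 1.94 × 10^-3 mol
From the 1:3 ratio, n(Cr2O7^2-) in the aliquot = 1/3 × 1.94 × 10^-3 = 6.47 × 10^-4 mol
[Cr2O7^2-] = 6.47 × 10^-4 / 0.0200 = 0.0323 mol/L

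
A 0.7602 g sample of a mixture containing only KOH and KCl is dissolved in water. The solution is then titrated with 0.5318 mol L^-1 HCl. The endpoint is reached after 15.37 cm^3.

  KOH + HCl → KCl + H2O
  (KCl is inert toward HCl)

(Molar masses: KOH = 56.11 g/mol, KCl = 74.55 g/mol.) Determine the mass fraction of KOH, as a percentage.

n(HCl) = 0.01537 × 0.5318 = 8.174 × 10^-3 mol
Let x = n(KOH), y = n(KCl).
Titrant: 1x = 8.174 × 10^-3;  mass: 56.11x + 74.55y = 0.7602
Solving, x = 8.174 × 10^-3 mol, y = 4.045 × 10^-3 mol
mass of KOH = 8.174 × 10^-3 × 56.11 = 0.4586 g
% KOH = 0.4586 / 0.7602 × 100 = 60.33 %

60.33 %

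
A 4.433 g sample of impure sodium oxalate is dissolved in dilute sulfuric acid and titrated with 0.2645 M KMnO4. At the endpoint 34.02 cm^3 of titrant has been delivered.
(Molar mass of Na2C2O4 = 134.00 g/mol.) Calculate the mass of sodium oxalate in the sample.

2 MnO4^- + 5 C2O4^2- + 16 H^+ → 2 Mn^2+ + 10 CO2 + 8 H2O
n(KMnO4) = 0.03402 L × 0.2645 mol/L = 8.998 × 10^-3 mol
From the 5:2 ratio, n(Na2C2O4) = 5/2 × 8.998 × 10^-3 = 0.02250 mol
mass of Na2C2O4 = 0.02250 × 134.00 g/mol = 3.014 g

3.014 g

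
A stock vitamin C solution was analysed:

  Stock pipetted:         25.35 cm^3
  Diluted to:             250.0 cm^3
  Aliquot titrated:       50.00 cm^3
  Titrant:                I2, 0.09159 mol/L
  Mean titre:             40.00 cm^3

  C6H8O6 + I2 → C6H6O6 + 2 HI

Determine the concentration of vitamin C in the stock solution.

n(I2) = 0.04000 × 0.09159 = 3.664 × 10^-3 mol
n(C6H8O6) in the aliquot = 3.664 × 10^-3 mol (1:1 ratio)
[C6H8O6]_dilute = 3.664 × 10^-3 / 0.05000 = 0.07327 mol/L
Dilution factor = 250.0 / 25.35 = 9.862
[C6H8O6]_stock = 0.07327 × 9.862 = 0.7226 mol/L

0.7226 mol/L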